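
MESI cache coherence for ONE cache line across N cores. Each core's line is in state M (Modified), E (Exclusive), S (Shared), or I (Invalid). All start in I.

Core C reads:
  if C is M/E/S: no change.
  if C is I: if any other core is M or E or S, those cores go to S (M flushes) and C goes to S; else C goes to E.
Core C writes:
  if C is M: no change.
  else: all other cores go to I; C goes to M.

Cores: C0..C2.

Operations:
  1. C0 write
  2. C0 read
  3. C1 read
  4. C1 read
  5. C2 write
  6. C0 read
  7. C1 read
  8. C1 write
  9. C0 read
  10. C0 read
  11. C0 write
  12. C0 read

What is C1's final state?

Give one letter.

Answer: I

Derivation:
Op 1: C0 write [C0 write: invalidate none -> C0=M] -> [M,I,I]
Op 2: C0 read [C0 read: already in M, no change] -> [M,I,I]
Op 3: C1 read [C1 read from I: others=['C0=M'] -> C1=S, others downsized to S] -> [S,S,I]
Op 4: C1 read [C1 read: already in S, no change] -> [S,S,I]
Op 5: C2 write [C2 write: invalidate ['C0=S', 'C1=S'] -> C2=M] -> [I,I,M]
Op 6: C0 read [C0 read from I: others=['C2=M'] -> C0=S, others downsized to S] -> [S,I,S]
Op 7: C1 read [C1 read from I: others=['C0=S', 'C2=S'] -> C1=S, others downsized to S] -> [S,S,S]
Op 8: C1 write [C1 write: invalidate ['C0=S', 'C2=S'] -> C1=M] -> [I,M,I]
Op 9: C0 read [C0 read from I: others=['C1=M'] -> C0=S, others downsized to S] -> [S,S,I]
Op 10: C0 read [C0 read: already in S, no change] -> [S,S,I]
Op 11: C0 write [C0 write: invalidate ['C1=S'] -> C0=M] -> [M,I,I]
Op 12: C0 read [C0 read: already in M, no change] -> [M,I,I]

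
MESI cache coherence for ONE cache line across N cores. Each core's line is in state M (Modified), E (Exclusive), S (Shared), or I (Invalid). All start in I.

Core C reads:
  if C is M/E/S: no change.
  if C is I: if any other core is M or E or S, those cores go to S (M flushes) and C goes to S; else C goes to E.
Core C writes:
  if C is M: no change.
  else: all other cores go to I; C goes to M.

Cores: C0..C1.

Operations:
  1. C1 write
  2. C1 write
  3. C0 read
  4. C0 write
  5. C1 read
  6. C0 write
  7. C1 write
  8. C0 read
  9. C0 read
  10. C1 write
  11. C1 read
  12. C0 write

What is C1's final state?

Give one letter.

Answer: I

Derivation:
Op 1: C1 write [C1 write: invalidate none -> C1=M] -> [I,M]
Op 2: C1 write [C1 write: already M (modified), no change] -> [I,M]
Op 3: C0 read [C0 read from I: others=['C1=M'] -> C0=S, others downsized to S] -> [S,S]
Op 4: C0 write [C0 write: invalidate ['C1=S'] -> C0=M] -> [M,I]
Op 5: C1 read [C1 read from I: others=['C0=M'] -> C1=S, others downsized to S] -> [S,S]
Op 6: C0 write [C0 write: invalidate ['C1=S'] -> C0=M] -> [M,I]
Op 7: C1 write [C1 write: invalidate ['C0=M'] -> C1=M] -> [I,M]
Op 8: C0 read [C0 read from I: others=['C1=M'] -> C0=S, others downsized to S] -> [S,S]
Op 9: C0 read [C0 read: already in S, no change] -> [S,S]
Op 10: C1 write [C1 write: invalidate ['C0=S'] -> C1=M] -> [I,M]
Op 11: C1 read [C1 read: already in M, no change] -> [I,M]
Op 12: C0 write [C0 write: invalidate ['C1=M'] -> C0=M] -> [M,I]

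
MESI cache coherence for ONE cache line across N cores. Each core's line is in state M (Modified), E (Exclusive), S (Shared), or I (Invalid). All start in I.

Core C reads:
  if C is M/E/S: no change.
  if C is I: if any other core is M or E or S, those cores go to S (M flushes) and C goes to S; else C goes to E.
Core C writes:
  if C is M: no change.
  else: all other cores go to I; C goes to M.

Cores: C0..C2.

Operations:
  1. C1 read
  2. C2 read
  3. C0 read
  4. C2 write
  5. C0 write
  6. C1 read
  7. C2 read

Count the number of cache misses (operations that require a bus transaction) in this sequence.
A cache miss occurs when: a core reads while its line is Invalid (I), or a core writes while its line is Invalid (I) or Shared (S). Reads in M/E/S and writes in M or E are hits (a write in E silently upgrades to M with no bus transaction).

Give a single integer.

Answer: 7

Derivation:
Op 1: C1 read [C1 read from I: no other sharers -> C1=E (exclusive)] -> [I,E,I] [MISS #1: read from I]
Op 2: C2 read [C2 read from I: others=['C1=E'] -> C2=S, others downsized to S] -> [I,S,S] [MISS #2: read from I]
Op 3: C0 read [C0 read from I: others=['C1=S', 'C2=S'] -> C0=S, others downsized to S] -> [S,S,S] [MISS #3: read from I]
Op 4: C2 write [C2 write: invalidate ['C0=S', 'C1=S'] -> C2=M] -> [I,I,M] [MISS #4: write from S]
Op 5: C0 write [C0 write: invalidate ['C2=M'] -> C0=M] -> [M,I,I] [MISS #5: write from I]
Op 6: C1 read [C1 read from I: others=['C0=M'] -> C1=S, others downsized to S] -> [S,S,I] [MISS #6: read from I]
Op 7: C2 read [C2 read from I: others=['C0=S', 'C1=S'] -> C2=S, others downsized to S] -> [S,S,S] [MISS #7: read from I]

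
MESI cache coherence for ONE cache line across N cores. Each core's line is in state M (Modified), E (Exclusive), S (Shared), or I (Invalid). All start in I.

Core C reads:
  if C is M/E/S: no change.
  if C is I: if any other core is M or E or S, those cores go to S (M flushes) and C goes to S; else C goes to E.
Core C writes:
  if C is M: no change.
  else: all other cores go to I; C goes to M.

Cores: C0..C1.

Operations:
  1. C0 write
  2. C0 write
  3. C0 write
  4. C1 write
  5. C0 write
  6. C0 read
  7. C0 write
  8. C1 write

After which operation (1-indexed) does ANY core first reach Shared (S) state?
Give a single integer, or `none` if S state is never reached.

Answer: none

Derivation:
Op 1: C0 write [C0 write: invalidate none -> C0=M] -> [M,I]
Op 2: C0 write [C0 write: already M (modified), no change] -> [M,I]
Op 3: C0 write [C0 write: already M (modified), no change] -> [M,I]
Op 4: C1 write [C1 write: invalidate ['C0=M'] -> C1=M] -> [I,M]
Op 5: C0 write [C0 write: invalidate ['C1=M'] -> C0=M] -> [M,I]
Op 6: C0 read [C0 read: already in M, no change] -> [M,I]
Op 7: C0 write [C0 write: already M (modified), no change] -> [M,I]
Op 8: C1 write [C1 write: invalidate ['C0=M'] -> C1=M] -> [I,M]
S state never reached in this sequence.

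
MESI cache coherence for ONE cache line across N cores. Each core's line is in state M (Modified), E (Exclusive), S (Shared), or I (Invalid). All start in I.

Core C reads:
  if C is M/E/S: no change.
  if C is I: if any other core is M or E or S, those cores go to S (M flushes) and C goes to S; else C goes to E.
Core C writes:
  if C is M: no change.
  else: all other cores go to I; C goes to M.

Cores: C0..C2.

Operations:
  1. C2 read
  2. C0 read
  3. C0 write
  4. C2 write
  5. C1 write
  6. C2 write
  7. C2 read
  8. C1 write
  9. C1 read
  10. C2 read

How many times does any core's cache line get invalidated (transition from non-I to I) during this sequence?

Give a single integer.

Op 1: C2 read [C2 read from I: no other sharers -> C2=E (exclusive)] -> [I,I,E] (invalidations this op: 0; running total: 0)
Op 2: C0 read [C0 read from I: others=['C2=E'] -> C0=S, others downsized to S] -> [S,I,S] (invalidations this op: 0; running total: 0)
Op 3: C0 write [C0 write: invalidate ['C2=S'] -> C0=M] -> [M,I,I] (invalidations this op: 1; running total: 1)
Op 4: C2 write [C2 write: invalidate ['C0=M'] -> C2=M] -> [I,I,M] (invalidations this op: 1; running total: 2)
Op 5: C1 write [C1 write: invalidate ['C2=M'] -> C1=M] -> [I,M,I] (invalidations this op: 1; running total: 3)
Op 6: C2 write [C2 write: invalidate ['C1=M'] -> C2=M] -> [I,I,M] (invalidations this op: 1; running total: 4)
Op 7: C2 read [C2 read: already in M, no change] -> [I,I,M] (invalidations this op: 0; running total: 4)
Op 8: C1 write [C1 write: invalidate ['C2=M'] -> C1=M] -> [I,M,I] (invalidations this op: 1; running total: 5)
Op 9: C1 read [C1 read: already in M, no change] -> [I,M,I] (invalidations this op: 0; running total: 5)
Op 10: C2 read [C2 read from I: others=['C1=M'] -> C2=S, others downsized to S] -> [I,S,S] (invalidations this op: 0; running total: 5)

Answer: 5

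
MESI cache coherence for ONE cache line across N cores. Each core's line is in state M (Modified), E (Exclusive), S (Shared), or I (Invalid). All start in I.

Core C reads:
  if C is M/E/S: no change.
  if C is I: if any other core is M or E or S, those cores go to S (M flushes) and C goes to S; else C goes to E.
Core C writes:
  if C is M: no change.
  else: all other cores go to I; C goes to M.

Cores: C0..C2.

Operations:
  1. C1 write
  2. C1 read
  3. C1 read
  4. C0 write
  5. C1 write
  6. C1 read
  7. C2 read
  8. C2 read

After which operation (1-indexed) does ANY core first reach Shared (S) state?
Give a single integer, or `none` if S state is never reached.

Op 1: C1 write [C1 write: invalidate none -> C1=M] -> [I,M,I]
Op 2: C1 read [C1 read: already in M, no change] -> [I,M,I]
Op 3: C1 read [C1 read: already in M, no change] -> [I,M,I]
Op 4: C0 write [C0 write: invalidate ['C1=M'] -> C0=M] -> [M,I,I]
Op 5: C1 write [C1 write: invalidate ['C0=M'] -> C1=M] -> [I,M,I]
Op 6: C1 read [C1 read: already in M, no change] -> [I,M,I]
Op 7: C2 read [C2 read from I: others=['C1=M'] -> C2=S, others downsized to S] -> [I,S,S]
  -> First S state at op 7; remaining ops need not be traced.

Answer: 7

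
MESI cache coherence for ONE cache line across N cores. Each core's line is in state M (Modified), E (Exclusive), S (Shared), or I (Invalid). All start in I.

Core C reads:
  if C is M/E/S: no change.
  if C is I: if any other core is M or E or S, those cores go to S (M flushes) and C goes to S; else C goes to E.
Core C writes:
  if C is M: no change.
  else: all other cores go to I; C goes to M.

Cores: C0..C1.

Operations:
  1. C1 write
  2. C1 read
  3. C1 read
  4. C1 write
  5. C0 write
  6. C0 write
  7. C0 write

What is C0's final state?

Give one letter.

Op 1: C1 write [C1 write: invalidate none -> C1=M] -> [I,M]
Op 2: C1 read [C1 read: already in M, no change] -> [I,M]
Op 3: C1 read [C1 read: already in M, no change] -> [I,M]
Op 4: C1 write [C1 write: already M (modified), no change] -> [I,M]
Op 5: C0 write [C0 write: invalidate ['C1=M'] -> C0=M] -> [M,I]
Op 6: C0 write [C0 write: already M (modified), no change] -> [M,I]
Op 7: C0 write [C0 write: already M (modified), no change] -> [M,I]

Answer: M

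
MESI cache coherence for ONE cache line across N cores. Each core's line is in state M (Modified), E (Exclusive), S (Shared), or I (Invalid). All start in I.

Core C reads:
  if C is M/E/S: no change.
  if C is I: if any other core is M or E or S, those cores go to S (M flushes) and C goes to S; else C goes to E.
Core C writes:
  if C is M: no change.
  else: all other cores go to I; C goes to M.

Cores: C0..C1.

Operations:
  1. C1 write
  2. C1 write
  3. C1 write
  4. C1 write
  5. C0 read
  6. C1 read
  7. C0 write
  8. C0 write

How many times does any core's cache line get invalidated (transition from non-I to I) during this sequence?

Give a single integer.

Answer: 1

Derivation:
Op 1: C1 write [C1 write: invalidate none -> C1=M] -> [I,M] (invalidations this op: 0; running total: 0)
Op 2: C1 write [C1 write: already M (modified), no change] -> [I,M] (invalidations this op: 0; running total: 0)
Op 3: C1 write [C1 write: already M (modified), no change] -> [I,M] (invalidations this op: 0; running total: 0)
Op 4: C1 write [C1 write: already M (modified), no change] -> [I,M] (invalidations this op: 0; running total: 0)
Op 5: C0 read [C0 read from I: others=['C1=M'] -> C0=S, others downsized to S] -> [S,S] (invalidations this op: 0; running total: 0)
Op 6: C1 read [C1 read: already in S, no change] -> [S,S] (invalidations this op: 0; running total: 0)
Op 7: C0 write [C0 write: invalidate ['C1=S'] -> C0=M] -> [M,I] (invalidations this op: 1; running total: 1)
Op 8: C0 write [C0 write: already M (modified), no change] -> [M,I] (invalidations this op: 0; running total: 1)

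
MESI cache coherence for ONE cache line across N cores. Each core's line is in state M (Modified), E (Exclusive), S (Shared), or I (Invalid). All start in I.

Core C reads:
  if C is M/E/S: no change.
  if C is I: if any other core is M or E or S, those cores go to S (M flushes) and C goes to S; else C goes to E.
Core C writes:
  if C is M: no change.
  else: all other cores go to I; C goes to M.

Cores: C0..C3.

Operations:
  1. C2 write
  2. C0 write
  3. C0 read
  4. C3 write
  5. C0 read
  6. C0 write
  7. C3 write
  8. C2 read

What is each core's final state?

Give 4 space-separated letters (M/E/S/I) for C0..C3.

Answer: I I S S

Derivation:
Op 1: C2 write [C2 write: invalidate none -> C2=M] -> [I,I,M,I]
Op 2: C0 write [C0 write: invalidate ['C2=M'] -> C0=M] -> [M,I,I,I]
Op 3: C0 read [C0 read: already in M, no change] -> [M,I,I,I]
Op 4: C3 write [C3 write: invalidate ['C0=M'] -> C3=M] -> [I,I,I,M]
Op 5: C0 read [C0 read from I: others=['C3=M'] -> C0=S, others downsized to S] -> [S,I,I,S]
Op 6: C0 write [C0 write: invalidate ['C3=S'] -> C0=M] -> [M,I,I,I]
Op 7: C3 write [C3 write: invalidate ['C0=M'] -> C3=M] -> [I,I,I,M]
Op 8: C2 read [C2 read from I: others=['C3=M'] -> C2=S, others downsized to S] -> [I,I,S,S]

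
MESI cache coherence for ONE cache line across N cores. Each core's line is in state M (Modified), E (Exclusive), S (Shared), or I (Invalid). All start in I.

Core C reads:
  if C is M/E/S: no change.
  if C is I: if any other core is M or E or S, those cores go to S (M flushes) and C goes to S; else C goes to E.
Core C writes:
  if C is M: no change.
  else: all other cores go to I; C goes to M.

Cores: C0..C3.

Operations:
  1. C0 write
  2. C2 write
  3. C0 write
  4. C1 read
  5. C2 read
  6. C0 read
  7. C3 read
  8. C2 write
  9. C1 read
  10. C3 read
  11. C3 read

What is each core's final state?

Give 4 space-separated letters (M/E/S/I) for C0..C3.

Answer: I S S S

Derivation:
Op 1: C0 write [C0 write: invalidate none -> C0=M] -> [M,I,I,I]
Op 2: C2 write [C2 write: invalidate ['C0=M'] -> C2=M] -> [I,I,M,I]
Op 3: C0 write [C0 write: invalidate ['C2=M'] -> C0=M] -> [M,I,I,I]
Op 4: C1 read [C1 read from I: others=['C0=M'] -> C1=S, others downsized to S] -> [S,S,I,I]
Op 5: C2 read [C2 read from I: others=['C0=S', 'C1=S'] -> C2=S, others downsized to S] -> [S,S,S,I]
Op 6: C0 read [C0 read: already in S, no change] -> [S,S,S,I]
Op 7: C3 read [C3 read from I: others=['C0=S', 'C1=S', 'C2=S'] -> C3=S, others downsized to S] -> [S,S,S,S]
Op 8: C2 write [C2 write: invalidate ['C0=S', 'C1=S', 'C3=S'] -> C2=M] -> [I,I,M,I]
Op 9: C1 read [C1 read from I: others=['C2=M'] -> C1=S, others downsized to S] -> [I,S,S,I]
Op 10: C3 read [C3 read from I: others=['C1=S', 'C2=S'] -> C3=S, others downsized to S] -> [I,S,S,S]
Op 11: C3 read [C3 read: already in S, no change] -> [I,S,S,S]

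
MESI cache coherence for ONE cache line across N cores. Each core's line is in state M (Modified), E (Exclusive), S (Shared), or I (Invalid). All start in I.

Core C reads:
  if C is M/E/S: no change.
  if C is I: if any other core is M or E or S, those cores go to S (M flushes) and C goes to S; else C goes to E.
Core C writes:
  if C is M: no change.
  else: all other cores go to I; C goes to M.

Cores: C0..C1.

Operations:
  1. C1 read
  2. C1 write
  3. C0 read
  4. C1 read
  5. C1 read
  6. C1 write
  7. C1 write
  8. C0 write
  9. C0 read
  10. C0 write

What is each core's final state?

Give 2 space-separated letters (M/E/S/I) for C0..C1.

Answer: M I

Derivation:
Op 1: C1 read [C1 read from I: no other sharers -> C1=E (exclusive)] -> [I,E]
Op 2: C1 write [C1 write: invalidate none -> C1=M] -> [I,M]
Op 3: C0 read [C0 read from I: others=['C1=M'] -> C0=S, others downsized to S] -> [S,S]
Op 4: C1 read [C1 read: already in S, no change] -> [S,S]
Op 5: C1 read [C1 read: already in S, no change] -> [S,S]
Op 6: C1 write [C1 write: invalidate ['C0=S'] -> C1=M] -> [I,M]
Op 7: C1 write [C1 write: already M (modified), no change] -> [I,M]
Op 8: C0 write [C0 write: invalidate ['C1=M'] -> C0=M] -> [M,I]
Op 9: C0 read [C0 read: already in M, no change] -> [M,I]
Op 10: C0 write [C0 write: already M (modified), no change] -> [M,I]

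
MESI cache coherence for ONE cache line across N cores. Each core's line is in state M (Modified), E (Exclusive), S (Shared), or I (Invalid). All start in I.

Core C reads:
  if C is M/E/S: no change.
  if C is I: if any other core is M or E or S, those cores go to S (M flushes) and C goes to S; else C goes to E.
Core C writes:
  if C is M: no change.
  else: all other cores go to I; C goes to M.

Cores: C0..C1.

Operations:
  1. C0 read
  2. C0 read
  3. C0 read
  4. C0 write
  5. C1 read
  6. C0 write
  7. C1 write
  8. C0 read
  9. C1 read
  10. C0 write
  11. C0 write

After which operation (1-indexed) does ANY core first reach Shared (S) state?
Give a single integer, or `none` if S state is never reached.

Answer: 5

Derivation:
Op 1: C0 read [C0 read from I: no other sharers -> C0=E (exclusive)] -> [E,I]
Op 2: C0 read [C0 read: already in E, no change] -> [E,I]
Op 3: C0 read [C0 read: already in E, no change] -> [E,I]
Op 4: C0 write [C0 write: invalidate none -> C0=M] -> [M,I]
Op 5: C1 read [C1 read from I: others=['C0=M'] -> C1=S, others downsized to S] -> [S,S]
  -> First S state at op 5; remaining ops need not be traced.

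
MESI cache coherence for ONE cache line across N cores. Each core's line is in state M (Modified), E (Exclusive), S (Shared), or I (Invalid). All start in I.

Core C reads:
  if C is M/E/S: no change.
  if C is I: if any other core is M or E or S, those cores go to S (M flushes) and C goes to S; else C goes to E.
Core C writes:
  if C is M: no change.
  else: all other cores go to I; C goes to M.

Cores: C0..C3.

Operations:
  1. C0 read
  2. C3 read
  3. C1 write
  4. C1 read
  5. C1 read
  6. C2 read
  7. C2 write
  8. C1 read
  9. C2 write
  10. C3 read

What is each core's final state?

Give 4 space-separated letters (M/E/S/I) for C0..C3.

Op 1: C0 read [C0 read from I: no other sharers -> C0=E (exclusive)] -> [E,I,I,I]
Op 2: C3 read [C3 read from I: others=['C0=E'] -> C3=S, others downsized to S] -> [S,I,I,S]
Op 3: C1 write [C1 write: invalidate ['C0=S', 'C3=S'] -> C1=M] -> [I,M,I,I]
Op 4: C1 read [C1 read: already in M, no change] -> [I,M,I,I]
Op 5: C1 read [C1 read: already in M, no change] -> [I,M,I,I]
Op 6: C2 read [C2 read from I: others=['C1=M'] -> C2=S, others downsized to S] -> [I,S,S,I]
Op 7: C2 write [C2 write: invalidate ['C1=S'] -> C2=M] -> [I,I,M,I]
Op 8: C1 read [C1 read from I: others=['C2=M'] -> C1=S, others downsized to S] -> [I,S,S,I]
Op 9: C2 write [C2 write: invalidate ['C1=S'] -> C2=M] -> [I,I,M,I]
Op 10: C3 read [C3 read from I: others=['C2=M'] -> C3=S, others downsized to S] -> [I,I,S,S]

Answer: I I S S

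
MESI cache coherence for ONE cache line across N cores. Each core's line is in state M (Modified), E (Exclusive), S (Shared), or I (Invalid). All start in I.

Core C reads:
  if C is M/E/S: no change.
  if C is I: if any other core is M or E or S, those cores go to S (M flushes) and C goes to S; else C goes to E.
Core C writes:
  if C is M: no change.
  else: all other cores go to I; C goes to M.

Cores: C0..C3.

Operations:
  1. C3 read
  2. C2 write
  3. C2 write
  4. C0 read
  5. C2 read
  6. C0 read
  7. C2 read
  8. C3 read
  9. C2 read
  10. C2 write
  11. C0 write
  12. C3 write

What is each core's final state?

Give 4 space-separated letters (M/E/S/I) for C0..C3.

Answer: I I I M

Derivation:
Op 1: C3 read [C3 read from I: no other sharers -> C3=E (exclusive)] -> [I,I,I,E]
Op 2: C2 write [C2 write: invalidate ['C3=E'] -> C2=M] -> [I,I,M,I]
Op 3: C2 write [C2 write: already M (modified), no change] -> [I,I,M,I]
Op 4: C0 read [C0 read from I: others=['C2=M'] -> C0=S, others downsized to S] -> [S,I,S,I]
Op 5: C2 read [C2 read: already in S, no change] -> [S,I,S,I]
Op 6: C0 read [C0 read: already in S, no change] -> [S,I,S,I]
Op 7: C2 read [C2 read: already in S, no change] -> [S,I,S,I]
Op 8: C3 read [C3 read from I: others=['C0=S', 'C2=S'] -> C3=S, others downsized to S] -> [S,I,S,S]
Op 9: C2 read [C2 read: already in S, no change] -> [S,I,S,S]
Op 10: C2 write [C2 write: invalidate ['C0=S', 'C3=S'] -> C2=M] -> [I,I,M,I]
Op 11: C0 write [C0 write: invalidate ['C2=M'] -> C0=M] -> [M,I,I,I]
Op 12: C3 write [C3 write: invalidate ['C0=M'] -> C3=M] -> [I,I,I,M]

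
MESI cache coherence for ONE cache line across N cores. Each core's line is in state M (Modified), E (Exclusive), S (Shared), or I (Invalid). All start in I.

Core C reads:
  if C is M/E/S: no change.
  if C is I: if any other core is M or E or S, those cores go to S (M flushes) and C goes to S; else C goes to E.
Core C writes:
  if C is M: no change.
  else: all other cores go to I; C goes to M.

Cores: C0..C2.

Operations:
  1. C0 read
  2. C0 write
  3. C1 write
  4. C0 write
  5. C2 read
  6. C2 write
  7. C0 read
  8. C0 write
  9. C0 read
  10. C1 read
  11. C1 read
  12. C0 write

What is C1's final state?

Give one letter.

Answer: I

Derivation:
Op 1: C0 read [C0 read from I: no other sharers -> C0=E (exclusive)] -> [E,I,I]
Op 2: C0 write [C0 write: invalidate none -> C0=M] -> [M,I,I]
Op 3: C1 write [C1 write: invalidate ['C0=M'] -> C1=M] -> [I,M,I]
Op 4: C0 write [C0 write: invalidate ['C1=M'] -> C0=M] -> [M,I,I]
Op 5: C2 read [C2 read from I: others=['C0=M'] -> C2=S, others downsized to S] -> [S,I,S]
Op 6: C2 write [C2 write: invalidate ['C0=S'] -> C2=M] -> [I,I,M]
Op 7: C0 read [C0 read from I: others=['C2=M'] -> C0=S, others downsized to S] -> [S,I,S]
Op 8: C0 write [C0 write: invalidate ['C2=S'] -> C0=M] -> [M,I,I]
Op 9: C0 read [C0 read: already in M, no change] -> [M,I,I]
Op 10: C1 read [C1 read from I: others=['C0=M'] -> C1=S, others downsized to S] -> [S,S,I]
Op 11: C1 read [C1 read: already in S, no change] -> [S,S,I]
Op 12: C0 write [C0 write: invalidate ['C1=S'] -> C0=M] -> [M,I,I]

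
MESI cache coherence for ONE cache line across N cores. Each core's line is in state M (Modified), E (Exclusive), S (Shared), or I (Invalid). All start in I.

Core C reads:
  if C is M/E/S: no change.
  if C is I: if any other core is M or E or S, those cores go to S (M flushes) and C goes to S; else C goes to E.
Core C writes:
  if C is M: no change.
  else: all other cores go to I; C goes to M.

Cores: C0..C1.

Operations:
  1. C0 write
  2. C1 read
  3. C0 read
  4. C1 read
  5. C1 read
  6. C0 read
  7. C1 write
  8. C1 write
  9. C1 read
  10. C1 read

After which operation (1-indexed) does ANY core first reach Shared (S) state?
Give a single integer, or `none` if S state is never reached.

Answer: 2

Derivation:
Op 1: C0 write [C0 write: invalidate none -> C0=M] -> [M,I]
Op 2: C1 read [C1 read from I: others=['C0=M'] -> C1=S, others downsized to S] -> [S,S]
  -> First S state at op 2; remaining ops need not be traced.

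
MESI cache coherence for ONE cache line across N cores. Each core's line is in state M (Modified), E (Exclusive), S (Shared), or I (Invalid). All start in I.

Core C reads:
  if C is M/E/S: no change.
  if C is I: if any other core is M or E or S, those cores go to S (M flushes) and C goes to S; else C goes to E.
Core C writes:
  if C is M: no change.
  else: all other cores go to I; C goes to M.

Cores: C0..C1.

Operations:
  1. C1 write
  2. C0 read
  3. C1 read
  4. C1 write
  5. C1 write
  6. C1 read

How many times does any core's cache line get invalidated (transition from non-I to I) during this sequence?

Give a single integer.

Answer: 1

Derivation:
Op 1: C1 write [C1 write: invalidate none -> C1=M] -> [I,M] (invalidations this op: 0; running total: 0)
Op 2: C0 read [C0 read from I: others=['C1=M'] -> C0=S, others downsized to S] -> [S,S] (invalidations this op: 0; running total: 0)
Op 3: C1 read [C1 read: already in S, no change] -> [S,S] (invalidations this op: 0; running total: 0)
Op 4: C1 write [C1 write: invalidate ['C0=S'] -> C1=M] -> [I,M] (invalidations this op: 1; running total: 1)
Op 5: C1 write [C1 write: already M (modified), no change] -> [I,M] (invalidations this op: 0; running total: 1)
Op 6: C1 read [C1 read: already in M, no change] -> [I,M] (invalidations this op: 0; running total: 1)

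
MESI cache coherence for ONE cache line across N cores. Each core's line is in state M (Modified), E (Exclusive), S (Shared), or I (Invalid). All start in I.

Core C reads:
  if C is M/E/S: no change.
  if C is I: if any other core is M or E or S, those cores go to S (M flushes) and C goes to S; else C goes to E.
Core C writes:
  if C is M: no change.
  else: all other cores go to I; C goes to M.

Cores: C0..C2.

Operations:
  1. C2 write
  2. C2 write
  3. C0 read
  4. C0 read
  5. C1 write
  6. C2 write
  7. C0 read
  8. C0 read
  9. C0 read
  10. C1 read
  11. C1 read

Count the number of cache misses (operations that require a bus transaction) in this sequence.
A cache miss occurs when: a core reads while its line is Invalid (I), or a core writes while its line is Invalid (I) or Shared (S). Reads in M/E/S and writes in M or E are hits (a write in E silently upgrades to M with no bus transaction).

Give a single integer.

Op 1: C2 write [C2 write: invalidate none -> C2=M] -> [I,I,M] [MISS #1: write from I]
Op 2: C2 write [C2 write: already M (modified), no change] -> [I,I,M] [hit: write from M]
Op 3: C0 read [C0 read from I: others=['C2=M'] -> C0=S, others downsized to S] -> [S,I,S] [MISS #2: read from I]
Op 4: C0 read [C0 read: already in S, no change] -> [S,I,S] [hit: read from S]
Op 5: C1 write [C1 write: invalidate ['C0=S', 'C2=S'] -> C1=M] -> [I,M,I] [MISS #3: write from I]
Op 6: C2 write [C2 write: invalidate ['C1=M'] -> C2=M] -> [I,I,M] [MISS #4: write from I]
Op 7: C0 read [C0 read from I: others=['C2=M'] -> C0=S, others downsized to S] -> [S,I,S] [MISS #5: read from I]
Op 8: C0 read [C0 read: already in S, no change] -> [S,I,S] [hit: read from S]
Op 9: C0 read [C0 read: already in S, no change] -> [S,I,S] [hit: read from S]
Op 10: C1 read [C1 read from I: others=['C0=S', 'C2=S'] -> C1=S, others downsized to S] -> [S,S,S] [MISS #6: read from I]
Op 11: C1 read [C1 read: already in S, no change] -> [S,S,S] [hit: read from S]

Answer: 6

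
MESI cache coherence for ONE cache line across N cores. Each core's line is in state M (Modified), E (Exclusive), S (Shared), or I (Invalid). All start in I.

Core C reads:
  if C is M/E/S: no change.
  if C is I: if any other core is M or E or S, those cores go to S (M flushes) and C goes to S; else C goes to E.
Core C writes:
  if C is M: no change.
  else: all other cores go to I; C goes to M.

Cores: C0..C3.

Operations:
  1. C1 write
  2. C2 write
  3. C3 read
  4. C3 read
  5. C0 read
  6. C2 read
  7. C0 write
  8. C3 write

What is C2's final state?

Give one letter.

Answer: I

Derivation:
Op 1: C1 write [C1 write: invalidate none -> C1=M] -> [I,M,I,I]
Op 2: C2 write [C2 write: invalidate ['C1=M'] -> C2=M] -> [I,I,M,I]
Op 3: C3 read [C3 read from I: others=['C2=M'] -> C3=S, others downsized to S] -> [I,I,S,S]
Op 4: C3 read [C3 read: already in S, no change] -> [I,I,S,S]
Op 5: C0 read [C0 read from I: others=['C2=S', 'C3=S'] -> C0=S, others downsized to S] -> [S,I,S,S]
Op 6: C2 read [C2 read: already in S, no change] -> [S,I,S,S]
Op 7: C0 write [C0 write: invalidate ['C2=S', 'C3=S'] -> C0=M] -> [M,I,I,I]
Op 8: C3 write [C3 write: invalidate ['C0=M'] -> C3=M] -> [I,I,I,M]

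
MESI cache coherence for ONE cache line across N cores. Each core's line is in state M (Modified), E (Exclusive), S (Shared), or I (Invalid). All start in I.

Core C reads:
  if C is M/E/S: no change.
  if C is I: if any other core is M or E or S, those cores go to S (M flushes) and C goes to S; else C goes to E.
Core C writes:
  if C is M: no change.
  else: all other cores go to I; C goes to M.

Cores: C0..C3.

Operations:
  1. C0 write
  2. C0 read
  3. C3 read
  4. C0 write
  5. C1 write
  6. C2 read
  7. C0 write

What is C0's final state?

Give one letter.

Answer: M

Derivation:
Op 1: C0 write [C0 write: invalidate none -> C0=M] -> [M,I,I,I]
Op 2: C0 read [C0 read: already in M, no change] -> [M,I,I,I]
Op 3: C3 read [C3 read from I: others=['C0=M'] -> C3=S, others downsized to S] -> [S,I,I,S]
Op 4: C0 write [C0 write: invalidate ['C3=S'] -> C0=M] -> [M,I,I,I]
Op 5: C1 write [C1 write: invalidate ['C0=M'] -> C1=M] -> [I,M,I,I]
Op 6: C2 read [C2 read from I: others=['C1=M'] -> C2=S, others downsized to S] -> [I,S,S,I]
Op 7: C0 write [C0 write: invalidate ['C1=S', 'C2=S'] -> C0=M] -> [M,I,I,I]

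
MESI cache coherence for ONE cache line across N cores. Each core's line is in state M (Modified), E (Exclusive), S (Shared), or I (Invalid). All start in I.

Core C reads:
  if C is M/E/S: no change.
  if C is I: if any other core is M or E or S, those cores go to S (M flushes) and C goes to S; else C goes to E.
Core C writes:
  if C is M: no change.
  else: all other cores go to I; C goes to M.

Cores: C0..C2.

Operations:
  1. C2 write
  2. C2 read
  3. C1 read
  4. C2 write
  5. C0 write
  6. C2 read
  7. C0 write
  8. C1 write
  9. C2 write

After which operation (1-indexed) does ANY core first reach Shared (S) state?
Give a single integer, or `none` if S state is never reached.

Answer: 3

Derivation:
Op 1: C2 write [C2 write: invalidate none -> C2=M] -> [I,I,M]
Op 2: C2 read [C2 read: already in M, no change] -> [I,I,M]
Op 3: C1 read [C1 read from I: others=['C2=M'] -> C1=S, others downsized to S] -> [I,S,S]
  -> First S state at op 3; remaining ops need not be traced.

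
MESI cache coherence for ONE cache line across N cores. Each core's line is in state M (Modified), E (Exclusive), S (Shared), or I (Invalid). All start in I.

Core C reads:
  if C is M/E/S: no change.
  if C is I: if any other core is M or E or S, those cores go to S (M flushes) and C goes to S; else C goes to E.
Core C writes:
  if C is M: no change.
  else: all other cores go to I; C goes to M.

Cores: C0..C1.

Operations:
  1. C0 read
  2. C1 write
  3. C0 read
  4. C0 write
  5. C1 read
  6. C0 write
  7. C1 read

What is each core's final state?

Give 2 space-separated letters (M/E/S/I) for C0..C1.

Op 1: C0 read [C0 read from I: no other sharers -> C0=E (exclusive)] -> [E,I]
Op 2: C1 write [C1 write: invalidate ['C0=E'] -> C1=M] -> [I,M]
Op 3: C0 read [C0 read from I: others=['C1=M'] -> C0=S, others downsized to S] -> [S,S]
Op 4: C0 write [C0 write: invalidate ['C1=S'] -> C0=M] -> [M,I]
Op 5: C1 read [C1 read from I: others=['C0=M'] -> C1=S, others downsized to S] -> [S,S]
Op 6: C0 write [C0 write: invalidate ['C1=S'] -> C0=M] -> [M,I]
Op 7: C1 read [C1 read from I: others=['C0=M'] -> C1=S, others downsized to S] -> [S,S]

Answer: S S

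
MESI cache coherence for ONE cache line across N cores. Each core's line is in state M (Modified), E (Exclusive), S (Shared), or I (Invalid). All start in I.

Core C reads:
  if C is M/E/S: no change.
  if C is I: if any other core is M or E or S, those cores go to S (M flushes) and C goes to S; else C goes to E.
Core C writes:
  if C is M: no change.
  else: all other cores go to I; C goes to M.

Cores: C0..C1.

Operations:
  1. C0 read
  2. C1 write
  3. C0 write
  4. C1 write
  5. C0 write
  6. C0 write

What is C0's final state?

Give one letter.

Answer: M

Derivation:
Op 1: C0 read [C0 read from I: no other sharers -> C0=E (exclusive)] -> [E,I]
Op 2: C1 write [C1 write: invalidate ['C0=E'] -> C1=M] -> [I,M]
Op 3: C0 write [C0 write: invalidate ['C1=M'] -> C0=M] -> [M,I]
Op 4: C1 write [C1 write: invalidate ['C0=M'] -> C1=M] -> [I,M]
Op 5: C0 write [C0 write: invalidate ['C1=M'] -> C0=M] -> [M,I]
Op 6: C0 write [C0 write: already M (modified), no change] -> [M,I]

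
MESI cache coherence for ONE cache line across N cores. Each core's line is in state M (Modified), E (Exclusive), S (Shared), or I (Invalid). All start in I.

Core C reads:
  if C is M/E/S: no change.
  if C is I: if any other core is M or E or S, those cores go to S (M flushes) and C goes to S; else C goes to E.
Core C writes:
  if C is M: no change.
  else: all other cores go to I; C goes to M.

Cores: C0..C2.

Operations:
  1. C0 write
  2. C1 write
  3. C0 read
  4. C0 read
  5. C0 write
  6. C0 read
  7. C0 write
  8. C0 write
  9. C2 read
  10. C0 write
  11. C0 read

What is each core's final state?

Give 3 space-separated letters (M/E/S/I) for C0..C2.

Answer: M I I

Derivation:
Op 1: C0 write [C0 write: invalidate none -> C0=M] -> [M,I,I]
Op 2: C1 write [C1 write: invalidate ['C0=M'] -> C1=M] -> [I,M,I]
Op 3: C0 read [C0 read from I: others=['C1=M'] -> C0=S, others downsized to S] -> [S,S,I]
Op 4: C0 read [C0 read: already in S, no change] -> [S,S,I]
Op 5: C0 write [C0 write: invalidate ['C1=S'] -> C0=M] -> [M,I,I]
Op 6: C0 read [C0 read: already in M, no change] -> [M,I,I]
Op 7: C0 write [C0 write: already M (modified), no change] -> [M,I,I]
Op 8: C0 write [C0 write: already M (modified), no change] -> [M,I,I]
Op 9: C2 read [C2 read from I: others=['C0=M'] -> C2=S, others downsized to S] -> [S,I,S]
Op 10: C0 write [C0 write: invalidate ['C2=S'] -> C0=M] -> [M,I,I]
Op 11: C0 read [C0 read: already in M, no change] -> [M,I,I]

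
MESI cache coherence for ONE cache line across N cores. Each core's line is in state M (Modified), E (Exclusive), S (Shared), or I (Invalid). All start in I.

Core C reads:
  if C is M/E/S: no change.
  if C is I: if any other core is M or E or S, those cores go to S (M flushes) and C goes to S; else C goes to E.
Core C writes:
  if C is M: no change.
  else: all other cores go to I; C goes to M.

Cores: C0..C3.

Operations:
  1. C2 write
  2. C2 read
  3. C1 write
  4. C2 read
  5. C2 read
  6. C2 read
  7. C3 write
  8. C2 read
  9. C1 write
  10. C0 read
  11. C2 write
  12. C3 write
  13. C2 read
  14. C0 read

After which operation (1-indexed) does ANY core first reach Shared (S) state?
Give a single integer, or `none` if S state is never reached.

Op 1: C2 write [C2 write: invalidate none -> C2=M] -> [I,I,M,I]
Op 2: C2 read [C2 read: already in M, no change] -> [I,I,M,I]
Op 3: C1 write [C1 write: invalidate ['C2=M'] -> C1=M] -> [I,M,I,I]
Op 4: C2 read [C2 read from I: others=['C1=M'] -> C2=S, others downsized to S] -> [I,S,S,I]
  -> First S state at op 4; remaining ops need not be traced.

Answer: 4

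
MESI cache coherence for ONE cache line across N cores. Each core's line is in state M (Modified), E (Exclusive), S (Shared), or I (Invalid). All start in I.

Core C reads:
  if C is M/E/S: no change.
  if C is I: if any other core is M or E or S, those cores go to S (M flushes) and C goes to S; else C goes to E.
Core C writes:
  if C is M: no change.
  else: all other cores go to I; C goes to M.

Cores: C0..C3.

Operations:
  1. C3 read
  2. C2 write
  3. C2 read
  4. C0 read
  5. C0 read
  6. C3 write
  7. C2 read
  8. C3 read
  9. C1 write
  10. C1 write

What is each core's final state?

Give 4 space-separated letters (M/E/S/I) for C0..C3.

Answer: I M I I

Derivation:
Op 1: C3 read [C3 read from I: no other sharers -> C3=E (exclusive)] -> [I,I,I,E]
Op 2: C2 write [C2 write: invalidate ['C3=E'] -> C2=M] -> [I,I,M,I]
Op 3: C2 read [C2 read: already in M, no change] -> [I,I,M,I]
Op 4: C0 read [C0 read from I: others=['C2=M'] -> C0=S, others downsized to S] -> [S,I,S,I]
Op 5: C0 read [C0 read: already in S, no change] -> [S,I,S,I]
Op 6: C3 write [C3 write: invalidate ['C0=S', 'C2=S'] -> C3=M] -> [I,I,I,M]
Op 7: C2 read [C2 read from I: others=['C3=M'] -> C2=S, others downsized to S] -> [I,I,S,S]
Op 8: C3 read [C3 read: already in S, no change] -> [I,I,S,S]
Op 9: C1 write [C1 write: invalidate ['C2=S', 'C3=S'] -> C1=M] -> [I,M,I,I]
Op 10: C1 write [C1 write: already M (modified), no change] -> [I,M,I,I]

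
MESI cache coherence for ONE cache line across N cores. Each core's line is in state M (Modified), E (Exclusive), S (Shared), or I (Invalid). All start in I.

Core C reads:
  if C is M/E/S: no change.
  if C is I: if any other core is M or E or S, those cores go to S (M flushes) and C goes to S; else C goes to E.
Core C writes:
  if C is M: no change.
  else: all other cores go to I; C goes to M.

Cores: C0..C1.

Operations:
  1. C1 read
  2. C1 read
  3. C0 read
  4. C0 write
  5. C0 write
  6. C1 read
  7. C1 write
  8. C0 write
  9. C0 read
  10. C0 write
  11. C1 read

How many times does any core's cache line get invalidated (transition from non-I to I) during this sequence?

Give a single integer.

Answer: 3

Derivation:
Op 1: C1 read [C1 read from I: no other sharers -> C1=E (exclusive)] -> [I,E] (invalidations this op: 0; running total: 0)
Op 2: C1 read [C1 read: already in E, no change] -> [I,E] (invalidations this op: 0; running total: 0)
Op 3: C0 read [C0 read from I: others=['C1=E'] -> C0=S, others downsized to S] -> [S,S] (invalidations this op: 0; running total: 0)
Op 4: C0 write [C0 write: invalidate ['C1=S'] -> C0=M] -> [M,I] (invalidations this op: 1; running total: 1)
Op 5: C0 write [C0 write: already M (modified), no change] -> [M,I] (invalidations this op: 0; running total: 1)
Op 6: C1 read [C1 read from I: others=['C0=M'] -> C1=S, others downsized to S] -> [S,S] (invalidations this op: 0; running total: 1)
Op 7: C1 write [C1 write: invalidate ['C0=S'] -> C1=M] -> [I,M] (invalidations this op: 1; running total: 2)
Op 8: C0 write [C0 write: invalidate ['C1=M'] -> C0=M] -> [M,I] (invalidations this op: 1; running total: 3)
Op 9: C0 read [C0 read: already in M, no change] -> [M,I] (invalidations this op: 0; running total: 3)
Op 10: C0 write [C0 write: already M (modified), no change] -> [M,I] (invalidations this op: 0; running total: 3)
Op 11: C1 read [C1 read from I: others=['C0=M'] -> C1=S, others downsized to S] -> [S,S] (invalidations this op: 0; running total: 3)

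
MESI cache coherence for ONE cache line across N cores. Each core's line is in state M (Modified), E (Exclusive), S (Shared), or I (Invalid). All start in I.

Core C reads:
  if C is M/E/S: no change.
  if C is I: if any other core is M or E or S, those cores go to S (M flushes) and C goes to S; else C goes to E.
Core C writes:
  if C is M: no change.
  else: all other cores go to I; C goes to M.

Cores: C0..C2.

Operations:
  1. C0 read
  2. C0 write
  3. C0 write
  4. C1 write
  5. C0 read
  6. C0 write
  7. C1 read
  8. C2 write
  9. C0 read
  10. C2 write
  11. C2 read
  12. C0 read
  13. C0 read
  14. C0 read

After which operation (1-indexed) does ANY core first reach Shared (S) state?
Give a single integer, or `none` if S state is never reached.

Op 1: C0 read [C0 read from I: no other sharers -> C0=E (exclusive)] -> [E,I,I]
Op 2: C0 write [C0 write: invalidate none -> C0=M] -> [M,I,I]
Op 3: C0 write [C0 write: already M (modified), no change] -> [M,I,I]
Op 4: C1 write [C1 write: invalidate ['C0=M'] -> C1=M] -> [I,M,I]
Op 5: C0 read [C0 read from I: others=['C1=M'] -> C0=S, others downsized to S] -> [S,S,I]
  -> First S state at op 5; remaining ops need not be traced.

Answer: 5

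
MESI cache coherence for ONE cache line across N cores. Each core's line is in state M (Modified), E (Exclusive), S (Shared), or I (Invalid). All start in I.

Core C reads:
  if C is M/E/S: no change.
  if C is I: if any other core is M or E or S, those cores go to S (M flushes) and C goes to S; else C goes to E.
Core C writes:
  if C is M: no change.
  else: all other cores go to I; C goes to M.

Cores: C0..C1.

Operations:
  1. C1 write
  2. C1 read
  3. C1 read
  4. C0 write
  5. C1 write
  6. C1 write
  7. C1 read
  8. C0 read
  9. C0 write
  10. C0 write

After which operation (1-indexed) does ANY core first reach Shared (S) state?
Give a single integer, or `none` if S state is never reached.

Op 1: C1 write [C1 write: invalidate none -> C1=M] -> [I,M]
Op 2: C1 read [C1 read: already in M, no change] -> [I,M]
Op 3: C1 read [C1 read: already in M, no change] -> [I,M]
Op 4: C0 write [C0 write: invalidate ['C1=M'] -> C0=M] -> [M,I]
Op 5: C1 write [C1 write: invalidate ['C0=M'] -> C1=M] -> [I,M]
Op 6: C1 write [C1 write: already M (modified), no change] -> [I,M]
Op 7: C1 read [C1 read: already in M, no change] -> [I,M]
Op 8: C0 read [C0 read from I: others=['C1=M'] -> C0=S, others downsized to S] -> [S,S]
  -> First S state at op 8; remaining ops need not be traced.

Answer: 8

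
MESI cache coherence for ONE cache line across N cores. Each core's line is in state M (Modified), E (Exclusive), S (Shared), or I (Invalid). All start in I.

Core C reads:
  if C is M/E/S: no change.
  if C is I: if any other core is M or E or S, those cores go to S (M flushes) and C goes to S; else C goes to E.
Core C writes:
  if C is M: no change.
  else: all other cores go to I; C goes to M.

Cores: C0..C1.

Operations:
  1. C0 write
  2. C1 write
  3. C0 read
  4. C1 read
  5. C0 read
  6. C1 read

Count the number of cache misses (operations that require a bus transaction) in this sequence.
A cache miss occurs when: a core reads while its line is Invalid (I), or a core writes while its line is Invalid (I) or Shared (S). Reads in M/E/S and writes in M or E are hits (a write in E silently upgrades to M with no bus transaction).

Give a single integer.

Answer: 3

Derivation:
Op 1: C0 write [C0 write: invalidate none -> C0=M] -> [M,I] [MISS #1: write from I]
Op 2: C1 write [C1 write: invalidate ['C0=M'] -> C1=M] -> [I,M] [MISS #2: write from I]
Op 3: C0 read [C0 read from I: others=['C1=M'] -> C0=S, others downsized to S] -> [S,S] [MISS #3: read from I]
Op 4: C1 read [C1 read: already in S, no change] -> [S,S] [hit: read from S]
Op 5: C0 read [C0 read: already in S, no change] -> [S,S] [hit: read from S]
Op 6: C1 read [C1 read: already in S, no change] -> [S,S] [hit: read from S]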